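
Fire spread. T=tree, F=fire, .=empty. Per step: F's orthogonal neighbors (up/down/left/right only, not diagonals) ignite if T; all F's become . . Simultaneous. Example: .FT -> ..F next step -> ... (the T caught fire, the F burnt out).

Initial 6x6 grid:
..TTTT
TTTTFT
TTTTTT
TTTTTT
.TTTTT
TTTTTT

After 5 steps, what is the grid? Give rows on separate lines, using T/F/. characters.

Step 1: 4 trees catch fire, 1 burn out
  ..TTFT
  TTTF.F
  TTTTFT
  TTTTTT
  .TTTTT
  TTTTTT
Step 2: 6 trees catch fire, 4 burn out
  ..TF.F
  TTF...
  TTTF.F
  TTTTFT
  .TTTTT
  TTTTTT
Step 3: 6 trees catch fire, 6 burn out
  ..F...
  TF....
  TTF...
  TTTF.F
  .TTTFT
  TTTTTT
Step 4: 6 trees catch fire, 6 burn out
  ......
  F.....
  TF....
  TTF...
  .TTF.F
  TTTTFT
Step 5: 5 trees catch fire, 6 burn out
  ......
  ......
  F.....
  TF....
  .TF...
  TTTF.F

......
......
F.....
TF....
.TF...
TTTF.F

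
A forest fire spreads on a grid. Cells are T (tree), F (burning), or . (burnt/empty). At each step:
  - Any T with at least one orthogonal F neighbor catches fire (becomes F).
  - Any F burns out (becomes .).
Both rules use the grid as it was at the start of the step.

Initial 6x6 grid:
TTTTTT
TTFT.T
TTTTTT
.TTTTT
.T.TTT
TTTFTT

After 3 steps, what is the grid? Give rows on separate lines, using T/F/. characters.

Step 1: 7 trees catch fire, 2 burn out
  TTFTTT
  TF.F.T
  TTFTTT
  .TTTTT
  .T.FTT
  TTF.FT
Step 2: 10 trees catch fire, 7 burn out
  TF.FTT
  F....T
  TF.FTT
  .TFFTT
  .T..FT
  TF...F
Step 3: 9 trees catch fire, 10 burn out
  F...FT
  .....T
  F...FT
  .F..FT
  .F...F
  F.....

F...FT
.....T
F...FT
.F..FT
.F...F
F.....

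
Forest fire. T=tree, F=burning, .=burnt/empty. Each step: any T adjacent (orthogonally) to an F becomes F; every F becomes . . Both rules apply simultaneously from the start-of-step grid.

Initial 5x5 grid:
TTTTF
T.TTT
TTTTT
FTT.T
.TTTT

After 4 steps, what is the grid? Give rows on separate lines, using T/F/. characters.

Step 1: 4 trees catch fire, 2 burn out
  TTTF.
  T.TTF
  FTTTT
  .FT.T
  .TTTT
Step 2: 7 trees catch fire, 4 burn out
  TTF..
  F.TF.
  .FTTF
  ..F.T
  .FTTT
Step 3: 7 trees catch fire, 7 burn out
  FF...
  ..F..
  ..FF.
  ....F
  ..FTT
Step 4: 2 trees catch fire, 7 burn out
  .....
  .....
  .....
  .....
  ...FF

.....
.....
.....
.....
...FF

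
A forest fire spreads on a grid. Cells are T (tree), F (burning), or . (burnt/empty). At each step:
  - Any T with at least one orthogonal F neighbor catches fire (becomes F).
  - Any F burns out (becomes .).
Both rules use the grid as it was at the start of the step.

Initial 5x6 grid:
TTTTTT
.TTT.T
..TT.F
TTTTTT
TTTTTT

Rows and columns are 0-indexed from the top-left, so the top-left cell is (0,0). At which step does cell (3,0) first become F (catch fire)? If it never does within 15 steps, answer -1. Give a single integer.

Step 1: cell (3,0)='T' (+2 fires, +1 burnt)
Step 2: cell (3,0)='T' (+3 fires, +2 burnt)
Step 3: cell (3,0)='T' (+3 fires, +3 burnt)
Step 4: cell (3,0)='T' (+4 fires, +3 burnt)
Step 5: cell (3,0)='T' (+5 fires, +4 burnt)
Step 6: cell (3,0)='F' (+4 fires, +5 burnt)
  -> target ignites at step 6
Step 7: cell (3,0)='.' (+3 fires, +4 burnt)
Step 8: cell (3,0)='.' (+0 fires, +3 burnt)
  fire out at step 8

6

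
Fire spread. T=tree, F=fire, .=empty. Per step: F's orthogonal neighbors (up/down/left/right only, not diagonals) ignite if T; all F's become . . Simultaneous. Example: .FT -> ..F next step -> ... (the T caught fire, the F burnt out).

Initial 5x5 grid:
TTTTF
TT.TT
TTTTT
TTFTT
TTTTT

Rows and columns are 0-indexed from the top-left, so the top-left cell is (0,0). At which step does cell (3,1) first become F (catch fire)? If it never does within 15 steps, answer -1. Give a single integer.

Step 1: cell (3,1)='F' (+6 fires, +2 burnt)
  -> target ignites at step 1
Step 2: cell (3,1)='.' (+9 fires, +6 burnt)
Step 3: cell (3,1)='.' (+5 fires, +9 burnt)
Step 4: cell (3,1)='.' (+2 fires, +5 burnt)
Step 5: cell (3,1)='.' (+0 fires, +2 burnt)
  fire out at step 5

1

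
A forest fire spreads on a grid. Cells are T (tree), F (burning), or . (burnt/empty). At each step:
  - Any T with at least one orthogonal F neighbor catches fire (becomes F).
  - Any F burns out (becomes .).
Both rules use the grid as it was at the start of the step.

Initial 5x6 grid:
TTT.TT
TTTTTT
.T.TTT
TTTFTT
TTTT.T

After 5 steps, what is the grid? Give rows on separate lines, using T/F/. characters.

Step 1: 4 trees catch fire, 1 burn out
  TTT.TT
  TTTTTT
  .T.FTT
  TTF.FT
  TTTF.T
Step 2: 5 trees catch fire, 4 burn out
  TTT.TT
  TTTFTT
  .T..FT
  TF...F
  TTF..T
Step 3: 7 trees catch fire, 5 burn out
  TTT.TT
  TTF.FT
  .F...F
  F.....
  TF...F
Step 4: 5 trees catch fire, 7 burn out
  TTF.FT
  TF...F
  ......
  ......
  F.....
Step 5: 3 trees catch fire, 5 burn out
  TF...F
  F.....
  ......
  ......
  ......

TF...F
F.....
......
......
......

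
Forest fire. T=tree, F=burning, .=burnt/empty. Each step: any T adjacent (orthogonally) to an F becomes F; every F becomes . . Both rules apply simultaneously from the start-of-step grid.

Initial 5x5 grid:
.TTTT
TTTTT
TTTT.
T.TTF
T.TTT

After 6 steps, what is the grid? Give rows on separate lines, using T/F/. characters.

Step 1: 2 trees catch fire, 1 burn out
  .TTTT
  TTTTT
  TTTT.
  T.TF.
  T.TTF
Step 2: 3 trees catch fire, 2 burn out
  .TTTT
  TTTTT
  TTTF.
  T.F..
  T.TF.
Step 3: 3 trees catch fire, 3 burn out
  .TTTT
  TTTFT
  TTF..
  T....
  T.F..
Step 4: 4 trees catch fire, 3 burn out
  .TTFT
  TTF.F
  TF...
  T....
  T....
Step 5: 4 trees catch fire, 4 burn out
  .TF.F
  TF...
  F....
  T....
  T....
Step 6: 3 trees catch fire, 4 burn out
  .F...
  F....
  .....
  F....
  T....

.F...
F....
.....
F....
T....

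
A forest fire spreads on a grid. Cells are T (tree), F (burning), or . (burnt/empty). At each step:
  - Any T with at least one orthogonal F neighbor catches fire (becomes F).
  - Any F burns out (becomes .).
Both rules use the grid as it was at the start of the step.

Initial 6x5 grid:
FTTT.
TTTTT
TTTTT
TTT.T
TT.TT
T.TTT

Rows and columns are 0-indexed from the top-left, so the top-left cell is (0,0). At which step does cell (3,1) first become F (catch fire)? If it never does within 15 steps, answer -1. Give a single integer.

Step 1: cell (3,1)='T' (+2 fires, +1 burnt)
Step 2: cell (3,1)='T' (+3 fires, +2 burnt)
Step 3: cell (3,1)='T' (+4 fires, +3 burnt)
Step 4: cell (3,1)='F' (+4 fires, +4 burnt)
  -> target ignites at step 4
Step 5: cell (3,1)='.' (+5 fires, +4 burnt)
Step 6: cell (3,1)='.' (+1 fires, +5 burnt)
Step 7: cell (3,1)='.' (+1 fires, +1 burnt)
Step 8: cell (3,1)='.' (+1 fires, +1 burnt)
Step 9: cell (3,1)='.' (+2 fires, +1 burnt)
Step 10: cell (3,1)='.' (+1 fires, +2 burnt)
Step 11: cell (3,1)='.' (+1 fires, +1 burnt)
Step 12: cell (3,1)='.' (+0 fires, +1 burnt)
  fire out at step 12

4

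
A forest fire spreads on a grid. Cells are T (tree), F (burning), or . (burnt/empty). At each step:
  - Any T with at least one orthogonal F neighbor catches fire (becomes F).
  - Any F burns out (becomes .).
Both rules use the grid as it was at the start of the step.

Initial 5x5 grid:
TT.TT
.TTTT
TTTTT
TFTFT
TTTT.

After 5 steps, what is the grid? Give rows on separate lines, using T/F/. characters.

Step 1: 7 trees catch fire, 2 burn out
  TT.TT
  .TTTT
  TFTFT
  F.F.F
  TFTF.
Step 2: 7 trees catch fire, 7 burn out
  TT.TT
  .FTFT
  F.F.F
  .....
  F.F..
Step 3: 4 trees catch fire, 7 burn out
  TF.FT
  ..F.F
  .....
  .....
  .....
Step 4: 2 trees catch fire, 4 burn out
  F...F
  .....
  .....
  .....
  .....
Step 5: 0 trees catch fire, 2 burn out
  .....
  .....
  .....
  .....
  .....

.....
.....
.....
.....
.....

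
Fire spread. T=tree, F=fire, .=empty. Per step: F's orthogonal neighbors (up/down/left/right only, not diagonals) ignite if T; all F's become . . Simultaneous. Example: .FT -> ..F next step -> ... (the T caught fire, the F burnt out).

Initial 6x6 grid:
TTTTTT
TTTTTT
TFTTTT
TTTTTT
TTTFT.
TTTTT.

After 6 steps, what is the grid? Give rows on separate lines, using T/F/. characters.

Step 1: 8 trees catch fire, 2 burn out
  TTTTTT
  TFTTTT
  F.FTTT
  TFTFTT
  TTF.F.
  TTTFT.
Step 2: 10 trees catch fire, 8 burn out
  TFTTTT
  F.FTTT
  ...FTT
  F.F.FT
  TF....
  TTF.F.
Step 3: 7 trees catch fire, 10 burn out
  F.FTTT
  ...FTT
  ....FT
  .....F
  F.....
  TF....
Step 4: 4 trees catch fire, 7 burn out
  ...FTT
  ....FT
  .....F
  ......
  ......
  F.....
Step 5: 2 trees catch fire, 4 burn out
  ....FT
  .....F
  ......
  ......
  ......
  ......
Step 6: 1 trees catch fire, 2 burn out
  .....F
  ......
  ......
  ......
  ......
  ......

.....F
......
......
......
......
......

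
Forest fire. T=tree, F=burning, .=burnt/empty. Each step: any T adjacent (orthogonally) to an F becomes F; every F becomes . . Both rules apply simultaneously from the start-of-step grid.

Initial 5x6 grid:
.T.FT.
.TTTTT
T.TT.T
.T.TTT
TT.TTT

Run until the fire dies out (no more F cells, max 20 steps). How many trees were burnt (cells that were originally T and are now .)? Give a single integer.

Step 1: +2 fires, +1 burnt (F count now 2)
Step 2: +3 fires, +2 burnt (F count now 3)
Step 3: +4 fires, +3 burnt (F count now 4)
Step 4: +4 fires, +4 burnt (F count now 4)
Step 5: +2 fires, +4 burnt (F count now 2)
Step 6: +1 fires, +2 burnt (F count now 1)
Step 7: +0 fires, +1 burnt (F count now 0)
Fire out after step 7
Initially T: 20, now '.': 26
Total burnt (originally-T cells now '.'): 16

Answer: 16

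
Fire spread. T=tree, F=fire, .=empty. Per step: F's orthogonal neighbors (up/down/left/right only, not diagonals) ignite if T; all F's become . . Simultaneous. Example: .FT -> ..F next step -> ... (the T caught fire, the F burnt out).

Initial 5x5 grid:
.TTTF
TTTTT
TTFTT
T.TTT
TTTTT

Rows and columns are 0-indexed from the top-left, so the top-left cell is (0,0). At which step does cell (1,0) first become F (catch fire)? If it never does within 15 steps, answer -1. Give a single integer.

Step 1: cell (1,0)='T' (+6 fires, +2 burnt)
Step 2: cell (1,0)='T' (+7 fires, +6 burnt)
Step 3: cell (1,0)='F' (+6 fires, +7 burnt)
  -> target ignites at step 3
Step 4: cell (1,0)='.' (+2 fires, +6 burnt)
Step 5: cell (1,0)='.' (+0 fires, +2 burnt)
  fire out at step 5

3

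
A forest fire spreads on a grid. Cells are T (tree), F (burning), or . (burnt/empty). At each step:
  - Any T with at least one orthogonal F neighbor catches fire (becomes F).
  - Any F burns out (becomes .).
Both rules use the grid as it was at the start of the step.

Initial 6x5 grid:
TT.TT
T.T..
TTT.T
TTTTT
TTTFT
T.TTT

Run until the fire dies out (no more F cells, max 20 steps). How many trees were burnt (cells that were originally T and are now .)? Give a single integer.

Step 1: +4 fires, +1 burnt (F count now 4)
Step 2: +5 fires, +4 burnt (F count now 5)
Step 3: +4 fires, +5 burnt (F count now 4)
Step 4: +4 fires, +4 burnt (F count now 4)
Step 5: +1 fires, +4 burnt (F count now 1)
Step 6: +1 fires, +1 burnt (F count now 1)
Step 7: +1 fires, +1 burnt (F count now 1)
Step 8: +1 fires, +1 burnt (F count now 1)
Step 9: +0 fires, +1 burnt (F count now 0)
Fire out after step 9
Initially T: 23, now '.': 28
Total burnt (originally-T cells now '.'): 21

Answer: 21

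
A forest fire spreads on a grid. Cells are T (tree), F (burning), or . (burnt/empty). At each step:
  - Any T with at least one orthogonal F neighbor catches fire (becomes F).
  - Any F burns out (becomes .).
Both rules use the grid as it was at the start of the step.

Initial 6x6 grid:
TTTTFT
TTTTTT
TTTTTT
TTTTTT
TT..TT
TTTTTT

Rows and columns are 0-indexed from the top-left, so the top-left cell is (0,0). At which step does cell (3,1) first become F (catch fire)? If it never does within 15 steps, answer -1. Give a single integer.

Step 1: cell (3,1)='T' (+3 fires, +1 burnt)
Step 2: cell (3,1)='T' (+4 fires, +3 burnt)
Step 3: cell (3,1)='T' (+5 fires, +4 burnt)
Step 4: cell (3,1)='T' (+6 fires, +5 burnt)
Step 5: cell (3,1)='T' (+5 fires, +6 burnt)
Step 6: cell (3,1)='F' (+4 fires, +5 burnt)
  -> target ignites at step 6
Step 7: cell (3,1)='.' (+3 fires, +4 burnt)
Step 8: cell (3,1)='.' (+2 fires, +3 burnt)
Step 9: cell (3,1)='.' (+1 fires, +2 burnt)
Step 10: cell (3,1)='.' (+0 fires, +1 burnt)
  fire out at step 10

6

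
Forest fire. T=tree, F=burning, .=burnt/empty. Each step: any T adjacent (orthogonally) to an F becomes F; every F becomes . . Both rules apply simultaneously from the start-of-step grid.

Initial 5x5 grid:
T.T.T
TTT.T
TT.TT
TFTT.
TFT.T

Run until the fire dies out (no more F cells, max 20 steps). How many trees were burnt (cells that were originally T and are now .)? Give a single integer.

Step 1: +5 fires, +2 burnt (F count now 5)
Step 2: +3 fires, +5 burnt (F count now 3)
Step 3: +3 fires, +3 burnt (F count now 3)
Step 4: +3 fires, +3 burnt (F count now 3)
Step 5: +1 fires, +3 burnt (F count now 1)
Step 6: +1 fires, +1 burnt (F count now 1)
Step 7: +0 fires, +1 burnt (F count now 0)
Fire out after step 7
Initially T: 17, now '.': 24
Total burnt (originally-T cells now '.'): 16

Answer: 16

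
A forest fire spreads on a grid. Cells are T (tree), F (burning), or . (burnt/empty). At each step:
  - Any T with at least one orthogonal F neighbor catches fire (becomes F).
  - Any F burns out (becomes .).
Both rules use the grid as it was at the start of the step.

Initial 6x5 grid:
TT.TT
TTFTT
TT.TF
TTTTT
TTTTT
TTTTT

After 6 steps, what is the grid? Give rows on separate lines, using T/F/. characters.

Step 1: 5 trees catch fire, 2 burn out
  TT.TT
  TF.FF
  TT.F.
  TTTTF
  TTTTT
  TTTTT
Step 2: 7 trees catch fire, 5 burn out
  TF.FF
  F....
  TF...
  TTTF.
  TTTTF
  TTTTT
Step 3: 6 trees catch fire, 7 burn out
  F....
  .....
  F....
  TFF..
  TTTF.
  TTTTF
Step 4: 4 trees catch fire, 6 burn out
  .....
  .....
  .....
  F....
  TFF..
  TTTF.
Step 5: 3 trees catch fire, 4 burn out
  .....
  .....
  .....
  .....
  F....
  TFF..
Step 6: 1 trees catch fire, 3 burn out
  .....
  .....
  .....
  .....
  .....
  F....

.....
.....
.....
.....
.....
F....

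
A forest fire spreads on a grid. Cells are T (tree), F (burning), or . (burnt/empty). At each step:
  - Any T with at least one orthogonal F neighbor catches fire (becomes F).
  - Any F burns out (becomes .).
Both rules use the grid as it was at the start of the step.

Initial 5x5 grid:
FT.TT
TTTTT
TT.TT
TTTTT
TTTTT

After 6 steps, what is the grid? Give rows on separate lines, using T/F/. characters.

Step 1: 2 trees catch fire, 1 burn out
  .F.TT
  FTTTT
  TT.TT
  TTTTT
  TTTTT
Step 2: 2 trees catch fire, 2 burn out
  ...TT
  .FTTT
  FT.TT
  TTTTT
  TTTTT
Step 3: 3 trees catch fire, 2 burn out
  ...TT
  ..FTT
  .F.TT
  FTTTT
  TTTTT
Step 4: 3 trees catch fire, 3 burn out
  ...TT
  ...FT
  ...TT
  .FTTT
  FTTTT
Step 5: 5 trees catch fire, 3 burn out
  ...FT
  ....F
  ...FT
  ..FTT
  .FTTT
Step 6: 4 trees catch fire, 5 burn out
  ....F
  .....
  ....F
  ...FT
  ..FTT

....F
.....
....F
...FT
..FTT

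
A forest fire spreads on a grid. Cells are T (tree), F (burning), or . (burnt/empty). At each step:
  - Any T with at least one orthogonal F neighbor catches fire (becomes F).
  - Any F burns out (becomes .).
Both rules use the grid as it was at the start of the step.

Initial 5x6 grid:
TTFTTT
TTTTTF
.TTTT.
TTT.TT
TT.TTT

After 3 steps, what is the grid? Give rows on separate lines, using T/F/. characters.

Step 1: 5 trees catch fire, 2 burn out
  TF.FTF
  TTFTF.
  .TTTT.
  TTT.TT
  TT.TTT
Step 2: 6 trees catch fire, 5 burn out
  F...F.
  TF.F..
  .TFTF.
  TTT.TT
  TT.TTT
Step 3: 5 trees catch fire, 6 burn out
  ......
  F.....
  .F.F..
  TTF.FT
  TT.TTT

......
F.....
.F.F..
TTF.FT
TT.TTT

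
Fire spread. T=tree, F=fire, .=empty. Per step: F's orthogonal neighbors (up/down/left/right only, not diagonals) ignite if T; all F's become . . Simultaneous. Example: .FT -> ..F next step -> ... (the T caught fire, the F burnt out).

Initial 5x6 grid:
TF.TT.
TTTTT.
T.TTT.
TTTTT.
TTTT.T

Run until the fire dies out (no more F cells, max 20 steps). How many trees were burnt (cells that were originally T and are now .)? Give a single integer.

Step 1: +2 fires, +1 burnt (F count now 2)
Step 2: +2 fires, +2 burnt (F count now 2)
Step 3: +3 fires, +2 burnt (F count now 3)
Step 4: +5 fires, +3 burnt (F count now 5)
Step 5: +6 fires, +5 burnt (F count now 6)
Step 6: +3 fires, +6 burnt (F count now 3)
Step 7: +0 fires, +3 burnt (F count now 0)
Fire out after step 7
Initially T: 22, now '.': 29
Total burnt (originally-T cells now '.'): 21

Answer: 21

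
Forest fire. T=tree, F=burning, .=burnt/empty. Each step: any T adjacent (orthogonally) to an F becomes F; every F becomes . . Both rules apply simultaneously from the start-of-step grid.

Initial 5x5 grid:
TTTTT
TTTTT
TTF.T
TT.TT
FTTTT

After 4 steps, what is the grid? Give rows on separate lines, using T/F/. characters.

Step 1: 4 trees catch fire, 2 burn out
  TTTTT
  TTFTT
  TF..T
  FT.TT
  .FTTT
Step 2: 6 trees catch fire, 4 burn out
  TTFTT
  TF.FT
  F...T
  .F.TT
  ..FTT
Step 3: 5 trees catch fire, 6 burn out
  TF.FT
  F...F
  ....T
  ...TT
  ...FT
Step 4: 5 trees catch fire, 5 burn out
  F...F
  .....
  ....F
  ...FT
  ....F

F...F
.....
....F
...FT
....F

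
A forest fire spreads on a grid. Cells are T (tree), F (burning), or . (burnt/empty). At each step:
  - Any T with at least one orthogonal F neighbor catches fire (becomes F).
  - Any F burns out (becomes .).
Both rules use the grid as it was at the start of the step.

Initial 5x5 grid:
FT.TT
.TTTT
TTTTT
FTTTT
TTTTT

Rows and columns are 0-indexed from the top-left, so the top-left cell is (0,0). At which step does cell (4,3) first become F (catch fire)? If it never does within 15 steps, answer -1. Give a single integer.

Step 1: cell (4,3)='T' (+4 fires, +2 burnt)
Step 2: cell (4,3)='T' (+4 fires, +4 burnt)
Step 3: cell (4,3)='T' (+4 fires, +4 burnt)
Step 4: cell (4,3)='F' (+4 fires, +4 burnt)
  -> target ignites at step 4
Step 5: cell (4,3)='.' (+4 fires, +4 burnt)
Step 6: cell (4,3)='.' (+1 fires, +4 burnt)
Step 7: cell (4,3)='.' (+0 fires, +1 burnt)
  fire out at step 7

4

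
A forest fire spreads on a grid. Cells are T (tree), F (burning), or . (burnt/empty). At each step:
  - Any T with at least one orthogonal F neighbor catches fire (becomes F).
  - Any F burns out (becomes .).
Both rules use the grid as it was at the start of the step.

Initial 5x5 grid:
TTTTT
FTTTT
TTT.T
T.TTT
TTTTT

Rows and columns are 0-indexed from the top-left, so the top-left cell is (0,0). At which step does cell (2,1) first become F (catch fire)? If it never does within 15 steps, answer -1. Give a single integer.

Step 1: cell (2,1)='T' (+3 fires, +1 burnt)
Step 2: cell (2,1)='F' (+4 fires, +3 burnt)
  -> target ignites at step 2
Step 3: cell (2,1)='.' (+4 fires, +4 burnt)
Step 4: cell (2,1)='.' (+4 fires, +4 burnt)
Step 5: cell (2,1)='.' (+4 fires, +4 burnt)
Step 6: cell (2,1)='.' (+2 fires, +4 burnt)
Step 7: cell (2,1)='.' (+1 fires, +2 burnt)
Step 8: cell (2,1)='.' (+0 fires, +1 burnt)
  fire out at step 8

2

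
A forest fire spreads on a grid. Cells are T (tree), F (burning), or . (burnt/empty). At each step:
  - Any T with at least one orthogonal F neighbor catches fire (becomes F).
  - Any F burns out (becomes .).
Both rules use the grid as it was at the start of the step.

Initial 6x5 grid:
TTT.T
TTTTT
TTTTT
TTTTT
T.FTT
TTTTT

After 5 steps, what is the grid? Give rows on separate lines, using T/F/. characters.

Step 1: 3 trees catch fire, 1 burn out
  TTT.T
  TTTTT
  TTTTT
  TTFTT
  T..FT
  TTFTT
Step 2: 6 trees catch fire, 3 burn out
  TTT.T
  TTTTT
  TTFTT
  TF.FT
  T...F
  TF.FT
Step 3: 7 trees catch fire, 6 burn out
  TTT.T
  TTFTT
  TF.FT
  F...F
  T....
  F...F
Step 4: 6 trees catch fire, 7 burn out
  TTF.T
  TF.FT
  F...F
  .....
  F....
  .....
Step 5: 3 trees catch fire, 6 burn out
  TF..T
  F...F
  .....
  .....
  .....
  .....

TF..T
F...F
.....
.....
.....
.....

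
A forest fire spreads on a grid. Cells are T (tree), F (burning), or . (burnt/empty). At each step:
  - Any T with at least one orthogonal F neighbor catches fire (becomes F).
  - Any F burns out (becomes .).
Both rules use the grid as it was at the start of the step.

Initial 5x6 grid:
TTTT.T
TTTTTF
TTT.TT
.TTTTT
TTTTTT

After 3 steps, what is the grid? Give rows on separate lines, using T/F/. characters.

Step 1: 3 trees catch fire, 1 burn out
  TTTT.F
  TTTTF.
  TTT.TF
  .TTTTT
  TTTTTT
Step 2: 3 trees catch fire, 3 burn out
  TTTT..
  TTTF..
  TTT.F.
  .TTTTF
  TTTTTT
Step 3: 4 trees catch fire, 3 burn out
  TTTF..
  TTF...
  TTT...
  .TTTF.
  TTTTTF

TTTF..
TTF...
TTT...
.TTTF.
TTTTTF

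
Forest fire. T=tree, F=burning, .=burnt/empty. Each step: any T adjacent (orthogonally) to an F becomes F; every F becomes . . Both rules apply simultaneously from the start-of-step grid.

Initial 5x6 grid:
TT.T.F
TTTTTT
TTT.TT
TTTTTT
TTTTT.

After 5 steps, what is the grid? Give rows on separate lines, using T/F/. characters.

Step 1: 1 trees catch fire, 1 burn out
  TT.T..
  TTTTTF
  TTT.TT
  TTTTTT
  TTTTT.
Step 2: 2 trees catch fire, 1 burn out
  TT.T..
  TTTTF.
  TTT.TF
  TTTTTT
  TTTTT.
Step 3: 3 trees catch fire, 2 burn out
  TT.T..
  TTTF..
  TTT.F.
  TTTTTF
  TTTTT.
Step 4: 3 trees catch fire, 3 burn out
  TT.F..
  TTF...
  TTT...
  TTTTF.
  TTTTT.
Step 5: 4 trees catch fire, 3 burn out
  TT....
  TF....
  TTF...
  TTTF..
  TTTTF.

TT....
TF....
TTF...
TTTF..
TTTTF.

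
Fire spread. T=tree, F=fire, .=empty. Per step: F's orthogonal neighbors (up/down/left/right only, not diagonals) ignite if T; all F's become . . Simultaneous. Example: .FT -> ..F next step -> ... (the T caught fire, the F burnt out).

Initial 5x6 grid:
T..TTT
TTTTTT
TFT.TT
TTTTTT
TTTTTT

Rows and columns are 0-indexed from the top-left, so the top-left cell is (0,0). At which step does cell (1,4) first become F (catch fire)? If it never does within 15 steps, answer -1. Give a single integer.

Step 1: cell (1,4)='T' (+4 fires, +1 burnt)
Step 2: cell (1,4)='T' (+5 fires, +4 burnt)
Step 3: cell (1,4)='T' (+5 fires, +5 burnt)
Step 4: cell (1,4)='F' (+4 fires, +5 burnt)
  -> target ignites at step 4
Step 5: cell (1,4)='.' (+5 fires, +4 burnt)
Step 6: cell (1,4)='.' (+3 fires, +5 burnt)
Step 7: cell (1,4)='.' (+0 fires, +3 burnt)
  fire out at step 7

4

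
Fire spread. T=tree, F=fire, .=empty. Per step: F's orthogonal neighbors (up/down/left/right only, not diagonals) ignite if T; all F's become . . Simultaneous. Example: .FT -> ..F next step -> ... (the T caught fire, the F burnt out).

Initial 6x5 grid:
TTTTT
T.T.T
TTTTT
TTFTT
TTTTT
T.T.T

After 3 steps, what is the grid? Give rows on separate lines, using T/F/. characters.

Step 1: 4 trees catch fire, 1 burn out
  TTTTT
  T.T.T
  TTFTT
  TF.FT
  TTFTT
  T.T.T
Step 2: 8 trees catch fire, 4 burn out
  TTTTT
  T.F.T
  TF.FT
  F...F
  TF.FT
  T.F.T
Step 3: 5 trees catch fire, 8 burn out
  TTFTT
  T...T
  F...F
  .....
  F...F
  T...T

TTFTT
T...T
F...F
.....
F...F
T...T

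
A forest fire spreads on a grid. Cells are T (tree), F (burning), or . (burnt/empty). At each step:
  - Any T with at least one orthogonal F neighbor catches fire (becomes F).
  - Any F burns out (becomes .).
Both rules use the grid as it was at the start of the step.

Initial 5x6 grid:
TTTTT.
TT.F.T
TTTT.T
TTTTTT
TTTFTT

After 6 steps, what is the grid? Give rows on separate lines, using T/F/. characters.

Step 1: 5 trees catch fire, 2 burn out
  TTTFT.
  TT...T
  TTTF.T
  TTTFTT
  TTF.FT
Step 2: 7 trees catch fire, 5 burn out
  TTF.F.
  TT...T
  TTF..T
  TTF.FT
  TF...F
Step 3: 5 trees catch fire, 7 burn out
  TF....
  TT...T
  TF...T
  TF...F
  F.....
Step 4: 5 trees catch fire, 5 burn out
  F.....
  TF...T
  F....F
  F.....
  ......
Step 5: 2 trees catch fire, 5 burn out
  ......
  F....F
  ......
  ......
  ......
Step 6: 0 trees catch fire, 2 burn out
  ......
  ......
  ......
  ......
  ......

......
......
......
......
......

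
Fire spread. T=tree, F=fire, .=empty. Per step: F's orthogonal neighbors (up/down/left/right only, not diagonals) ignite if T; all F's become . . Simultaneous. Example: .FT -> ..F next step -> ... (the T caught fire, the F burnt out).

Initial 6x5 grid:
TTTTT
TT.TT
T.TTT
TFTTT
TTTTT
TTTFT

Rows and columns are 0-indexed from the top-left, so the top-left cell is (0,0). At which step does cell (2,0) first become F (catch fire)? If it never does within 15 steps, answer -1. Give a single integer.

Step 1: cell (2,0)='T' (+6 fires, +2 burnt)
Step 2: cell (2,0)='F' (+7 fires, +6 burnt)
  -> target ignites at step 2
Step 3: cell (2,0)='.' (+4 fires, +7 burnt)
Step 4: cell (2,0)='.' (+4 fires, +4 burnt)
Step 5: cell (2,0)='.' (+3 fires, +4 burnt)
Step 6: cell (2,0)='.' (+2 fires, +3 burnt)
Step 7: cell (2,0)='.' (+0 fires, +2 burnt)
  fire out at step 7

2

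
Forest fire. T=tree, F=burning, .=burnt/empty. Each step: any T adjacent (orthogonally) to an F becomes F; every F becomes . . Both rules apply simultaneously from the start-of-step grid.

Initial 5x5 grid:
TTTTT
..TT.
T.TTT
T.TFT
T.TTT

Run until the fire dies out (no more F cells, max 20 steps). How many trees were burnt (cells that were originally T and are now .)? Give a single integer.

Answer: 15

Derivation:
Step 1: +4 fires, +1 burnt (F count now 4)
Step 2: +5 fires, +4 burnt (F count now 5)
Step 3: +2 fires, +5 burnt (F count now 2)
Step 4: +2 fires, +2 burnt (F count now 2)
Step 5: +1 fires, +2 burnt (F count now 1)
Step 6: +1 fires, +1 burnt (F count now 1)
Step 7: +0 fires, +1 burnt (F count now 0)
Fire out after step 7
Initially T: 18, now '.': 22
Total burnt (originally-T cells now '.'): 15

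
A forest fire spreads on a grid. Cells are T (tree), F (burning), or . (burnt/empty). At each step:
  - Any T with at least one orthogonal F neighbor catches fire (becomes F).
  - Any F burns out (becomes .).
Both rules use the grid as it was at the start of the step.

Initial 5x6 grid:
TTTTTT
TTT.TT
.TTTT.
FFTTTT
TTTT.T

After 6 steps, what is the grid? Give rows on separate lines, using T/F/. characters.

Step 1: 4 trees catch fire, 2 burn out
  TTTTTT
  TTT.TT
  .FTTT.
  ..FTTT
  FFTT.T
Step 2: 4 trees catch fire, 4 burn out
  TTTTTT
  TFT.TT
  ..FTT.
  ...FTT
  ..FT.T
Step 3: 6 trees catch fire, 4 burn out
  TFTTTT
  F.F.TT
  ...FT.
  ....FT
  ...F.T
Step 4: 4 trees catch fire, 6 burn out
  F.FTTT
  ....TT
  ....F.
  .....F
  .....T
Step 5: 3 trees catch fire, 4 burn out
  ...FTT
  ....FT
  ......
  ......
  .....F
Step 6: 2 trees catch fire, 3 burn out
  ....FT
  .....F
  ......
  ......
  ......

....FT
.....F
......
......
......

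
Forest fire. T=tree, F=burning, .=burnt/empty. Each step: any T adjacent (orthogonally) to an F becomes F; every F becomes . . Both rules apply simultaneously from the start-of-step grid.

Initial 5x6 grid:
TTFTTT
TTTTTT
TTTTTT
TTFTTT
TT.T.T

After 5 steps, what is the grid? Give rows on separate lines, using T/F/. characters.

Step 1: 6 trees catch fire, 2 burn out
  TF.FTT
  TTFTTT
  TTFTTT
  TF.FTT
  TT.T.T
Step 2: 10 trees catch fire, 6 burn out
  F...FT
  TF.FTT
  TF.FTT
  F...FT
  TF.F.T
Step 3: 7 trees catch fire, 10 burn out
  .....F
  F...FT
  F...FT
  .....F
  F....T
Step 4: 3 trees catch fire, 7 burn out
  ......
  .....F
  .....F
  ......
  .....F
Step 5: 0 trees catch fire, 3 burn out
  ......
  ......
  ......
  ......
  ......

......
......
......
......
......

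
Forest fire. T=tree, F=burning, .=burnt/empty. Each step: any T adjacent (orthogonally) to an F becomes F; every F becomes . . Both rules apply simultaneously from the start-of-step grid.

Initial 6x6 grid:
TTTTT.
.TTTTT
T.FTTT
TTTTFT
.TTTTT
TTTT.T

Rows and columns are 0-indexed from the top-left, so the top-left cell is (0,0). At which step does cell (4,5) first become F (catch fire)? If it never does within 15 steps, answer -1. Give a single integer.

Step 1: cell (4,5)='T' (+7 fires, +2 burnt)
Step 2: cell (4,5)='F' (+9 fires, +7 burnt)
  -> target ignites at step 2
Step 3: cell (4,5)='.' (+9 fires, +9 burnt)
Step 4: cell (4,5)='.' (+3 fires, +9 burnt)
Step 5: cell (4,5)='.' (+1 fires, +3 burnt)
Step 6: cell (4,5)='.' (+0 fires, +1 burnt)
  fire out at step 6

2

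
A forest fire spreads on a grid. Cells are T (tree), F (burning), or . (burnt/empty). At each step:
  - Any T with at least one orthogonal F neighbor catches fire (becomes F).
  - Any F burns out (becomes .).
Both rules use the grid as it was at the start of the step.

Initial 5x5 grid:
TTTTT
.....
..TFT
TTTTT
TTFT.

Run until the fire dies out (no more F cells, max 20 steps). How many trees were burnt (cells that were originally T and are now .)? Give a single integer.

Answer: 10

Derivation:
Step 1: +6 fires, +2 burnt (F count now 6)
Step 2: +3 fires, +6 burnt (F count now 3)
Step 3: +1 fires, +3 burnt (F count now 1)
Step 4: +0 fires, +1 burnt (F count now 0)
Fire out after step 4
Initially T: 15, now '.': 20
Total burnt (originally-T cells now '.'): 10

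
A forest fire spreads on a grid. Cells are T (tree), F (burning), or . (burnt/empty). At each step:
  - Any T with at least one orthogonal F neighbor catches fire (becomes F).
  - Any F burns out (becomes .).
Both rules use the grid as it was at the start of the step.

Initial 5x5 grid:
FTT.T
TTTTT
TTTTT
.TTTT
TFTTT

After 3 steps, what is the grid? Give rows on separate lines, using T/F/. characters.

Step 1: 5 trees catch fire, 2 burn out
  .FT.T
  FTTTT
  TTTTT
  .FTTT
  F.FTT
Step 2: 6 trees catch fire, 5 burn out
  ..F.T
  .FTTT
  FFTTT
  ..FTT
  ...FT
Step 3: 4 trees catch fire, 6 burn out
  ....T
  ..FTT
  ..FTT
  ...FT
  ....F

....T
..FTT
..FTT
...FT
....F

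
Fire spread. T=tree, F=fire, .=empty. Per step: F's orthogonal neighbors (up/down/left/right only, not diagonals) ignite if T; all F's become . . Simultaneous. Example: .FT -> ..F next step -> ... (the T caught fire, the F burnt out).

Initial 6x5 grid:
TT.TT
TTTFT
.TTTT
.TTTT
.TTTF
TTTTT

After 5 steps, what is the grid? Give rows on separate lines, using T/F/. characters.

Step 1: 7 trees catch fire, 2 burn out
  TT.FT
  TTF.F
  .TTFT
  .TTTF
  .TTF.
  TTTTF
Step 2: 7 trees catch fire, 7 burn out
  TT..F
  TF...
  .TF.F
  .TTF.
  .TF..
  TTTF.
Step 3: 6 trees catch fire, 7 burn out
  TF...
  F....
  .F...
  .TF..
  .F...
  TTF..
Step 4: 3 trees catch fire, 6 burn out
  F....
  .....
  .....
  .F...
  .....
  TF...
Step 5: 1 trees catch fire, 3 burn out
  .....
  .....
  .....
  .....
  .....
  F....

.....
.....
.....
.....
.....
F....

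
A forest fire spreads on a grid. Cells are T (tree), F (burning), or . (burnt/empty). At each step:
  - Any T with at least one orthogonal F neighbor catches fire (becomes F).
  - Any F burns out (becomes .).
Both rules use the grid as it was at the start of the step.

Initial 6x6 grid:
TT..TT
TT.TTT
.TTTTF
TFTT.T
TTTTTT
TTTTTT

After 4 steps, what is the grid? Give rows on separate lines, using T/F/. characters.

Step 1: 7 trees catch fire, 2 burn out
  TT..TT
  TT.TTF
  .FTTF.
  F.FT.F
  TFTTTT
  TTTTTT
Step 2: 10 trees catch fire, 7 burn out
  TT..TF
  TF.TF.
  ..FF..
  ...F..
  F.FTTF
  TFTTTT
Step 3: 9 trees catch fire, 10 burn out
  TF..F.
  F..F..
  ......
  ......
  ...FF.
  F.FTTF
Step 4: 3 trees catch fire, 9 burn out
  F.....
  ......
  ......
  ......
  ......
  ...FF.

F.....
......
......
......
......
...FF.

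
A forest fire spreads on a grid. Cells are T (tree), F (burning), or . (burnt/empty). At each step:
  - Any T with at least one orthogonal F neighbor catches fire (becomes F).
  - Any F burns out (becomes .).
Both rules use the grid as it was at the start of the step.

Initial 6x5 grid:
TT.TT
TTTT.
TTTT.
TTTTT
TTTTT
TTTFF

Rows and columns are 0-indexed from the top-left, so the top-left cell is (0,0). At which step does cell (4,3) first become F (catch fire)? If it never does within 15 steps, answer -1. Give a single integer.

Step 1: cell (4,3)='F' (+3 fires, +2 burnt)
  -> target ignites at step 1
Step 2: cell (4,3)='.' (+4 fires, +3 burnt)
Step 3: cell (4,3)='.' (+4 fires, +4 burnt)
Step 4: cell (4,3)='.' (+4 fires, +4 burnt)
Step 5: cell (4,3)='.' (+4 fires, +4 burnt)
Step 6: cell (4,3)='.' (+3 fires, +4 burnt)
Step 7: cell (4,3)='.' (+2 fires, +3 burnt)
Step 8: cell (4,3)='.' (+1 fires, +2 burnt)
Step 9: cell (4,3)='.' (+0 fires, +1 burnt)
  fire out at step 9

1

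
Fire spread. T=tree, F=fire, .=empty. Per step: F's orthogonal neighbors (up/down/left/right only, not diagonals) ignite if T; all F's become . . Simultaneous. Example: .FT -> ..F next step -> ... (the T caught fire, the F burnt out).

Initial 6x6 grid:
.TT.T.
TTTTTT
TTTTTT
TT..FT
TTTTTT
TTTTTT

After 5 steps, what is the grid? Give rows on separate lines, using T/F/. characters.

Step 1: 3 trees catch fire, 1 burn out
  .TT.T.
  TTTTTT
  TTTTFT
  TT...F
  TTTTFT
  TTTTTT
Step 2: 6 trees catch fire, 3 burn out
  .TT.T.
  TTTTFT
  TTTF.F
  TT....
  TTTF.F
  TTTTFT
Step 3: 7 trees catch fire, 6 burn out
  .TT.F.
  TTTF.F
  TTF...
  TT....
  TTF...
  TTTF.F
Step 4: 4 trees catch fire, 7 burn out
  .TT...
  TTF...
  TF....
  TT....
  TF....
  TTF...
Step 5: 6 trees catch fire, 4 burn out
  .TF...
  TF....
  F.....
  TF....
  F.....
  TF....

.TF...
TF....
F.....
TF....
F.....
TF....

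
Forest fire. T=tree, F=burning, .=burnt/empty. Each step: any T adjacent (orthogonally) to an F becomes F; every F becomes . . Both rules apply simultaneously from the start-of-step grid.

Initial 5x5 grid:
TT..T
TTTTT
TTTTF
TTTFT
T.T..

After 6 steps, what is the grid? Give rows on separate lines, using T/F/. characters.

Step 1: 4 trees catch fire, 2 burn out
  TT..T
  TTTTF
  TTTF.
  TTF.F
  T.T..
Step 2: 5 trees catch fire, 4 burn out
  TT..F
  TTTF.
  TTF..
  TF...
  T.F..
Step 3: 3 trees catch fire, 5 burn out
  TT...
  TTF..
  TF...
  F....
  T....
Step 4: 3 trees catch fire, 3 burn out
  TT...
  TF...
  F....
  .....
  F....
Step 5: 2 trees catch fire, 3 burn out
  TF...
  F....
  .....
  .....
  .....
Step 6: 1 trees catch fire, 2 burn out
  F....
  .....
  .....
  .....
  .....

F....
.....
.....
.....
.....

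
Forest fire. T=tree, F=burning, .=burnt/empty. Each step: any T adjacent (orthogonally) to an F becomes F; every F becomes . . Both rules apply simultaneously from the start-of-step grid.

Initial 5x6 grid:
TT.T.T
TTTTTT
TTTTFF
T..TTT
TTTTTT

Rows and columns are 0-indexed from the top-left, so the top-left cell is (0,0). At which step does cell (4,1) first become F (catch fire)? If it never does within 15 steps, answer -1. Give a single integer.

Step 1: cell (4,1)='T' (+5 fires, +2 burnt)
Step 2: cell (4,1)='T' (+6 fires, +5 burnt)
Step 3: cell (4,1)='T' (+4 fires, +6 burnt)
Step 4: cell (4,1)='T' (+3 fires, +4 burnt)
Step 5: cell (4,1)='F' (+4 fires, +3 burnt)
  -> target ignites at step 5
Step 6: cell (4,1)='.' (+2 fires, +4 burnt)
Step 7: cell (4,1)='.' (+0 fires, +2 burnt)
  fire out at step 7

5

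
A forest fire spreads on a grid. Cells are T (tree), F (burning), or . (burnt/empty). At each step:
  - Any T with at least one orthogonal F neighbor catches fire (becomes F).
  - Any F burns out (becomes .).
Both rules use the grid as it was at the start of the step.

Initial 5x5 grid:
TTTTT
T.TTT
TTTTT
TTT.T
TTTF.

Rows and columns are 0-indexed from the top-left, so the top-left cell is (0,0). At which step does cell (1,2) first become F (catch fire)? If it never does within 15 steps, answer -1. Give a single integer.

Step 1: cell (1,2)='T' (+1 fires, +1 burnt)
Step 2: cell (1,2)='T' (+2 fires, +1 burnt)
Step 3: cell (1,2)='T' (+3 fires, +2 burnt)
Step 4: cell (1,2)='F' (+4 fires, +3 burnt)
  -> target ignites at step 4
Step 5: cell (1,2)='.' (+4 fires, +4 burnt)
Step 6: cell (1,2)='.' (+5 fires, +4 burnt)
Step 7: cell (1,2)='.' (+2 fires, +5 burnt)
Step 8: cell (1,2)='.' (+0 fires, +2 burnt)
  fire out at step 8

4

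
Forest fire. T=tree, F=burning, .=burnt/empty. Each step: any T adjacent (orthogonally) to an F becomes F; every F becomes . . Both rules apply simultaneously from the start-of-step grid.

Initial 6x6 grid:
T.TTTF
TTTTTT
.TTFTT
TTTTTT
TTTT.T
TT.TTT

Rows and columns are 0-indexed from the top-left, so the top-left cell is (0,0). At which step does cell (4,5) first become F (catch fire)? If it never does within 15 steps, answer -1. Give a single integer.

Step 1: cell (4,5)='T' (+6 fires, +2 burnt)
Step 2: cell (4,5)='T' (+8 fires, +6 burnt)
Step 3: cell (4,5)='T' (+6 fires, +8 burnt)
Step 4: cell (4,5)='F' (+5 fires, +6 burnt)
  -> target ignites at step 4
Step 5: cell (4,5)='.' (+4 fires, +5 burnt)
Step 6: cell (4,5)='.' (+1 fires, +4 burnt)
Step 7: cell (4,5)='.' (+0 fires, +1 burnt)
  fire out at step 7

4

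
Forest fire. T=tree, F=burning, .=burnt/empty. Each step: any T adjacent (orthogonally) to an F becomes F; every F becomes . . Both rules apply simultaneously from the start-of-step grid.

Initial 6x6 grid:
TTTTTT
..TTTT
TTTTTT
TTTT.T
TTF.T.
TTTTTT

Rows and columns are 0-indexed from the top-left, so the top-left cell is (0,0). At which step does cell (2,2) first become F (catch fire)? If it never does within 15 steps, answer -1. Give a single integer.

Step 1: cell (2,2)='T' (+3 fires, +1 burnt)
Step 2: cell (2,2)='F' (+6 fires, +3 burnt)
  -> target ignites at step 2
Step 3: cell (2,2)='.' (+6 fires, +6 burnt)
Step 4: cell (2,2)='.' (+6 fires, +6 burnt)
Step 5: cell (2,2)='.' (+4 fires, +6 burnt)
Step 6: cell (2,2)='.' (+4 fires, +4 burnt)
Step 7: cell (2,2)='.' (+1 fires, +4 burnt)
Step 8: cell (2,2)='.' (+0 fires, +1 burnt)
  fire out at step 8

2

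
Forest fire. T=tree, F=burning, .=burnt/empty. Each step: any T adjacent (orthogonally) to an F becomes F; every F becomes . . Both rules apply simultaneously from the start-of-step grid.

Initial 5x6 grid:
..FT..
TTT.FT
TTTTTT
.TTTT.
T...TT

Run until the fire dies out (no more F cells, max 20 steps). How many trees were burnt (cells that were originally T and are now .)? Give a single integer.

Step 1: +4 fires, +2 burnt (F count now 4)
Step 2: +5 fires, +4 burnt (F count now 5)
Step 3: +5 fires, +5 burnt (F count now 5)
Step 4: +3 fires, +5 burnt (F count now 3)
Step 5: +0 fires, +3 burnt (F count now 0)
Fire out after step 5
Initially T: 18, now '.': 29
Total burnt (originally-T cells now '.'): 17

Answer: 17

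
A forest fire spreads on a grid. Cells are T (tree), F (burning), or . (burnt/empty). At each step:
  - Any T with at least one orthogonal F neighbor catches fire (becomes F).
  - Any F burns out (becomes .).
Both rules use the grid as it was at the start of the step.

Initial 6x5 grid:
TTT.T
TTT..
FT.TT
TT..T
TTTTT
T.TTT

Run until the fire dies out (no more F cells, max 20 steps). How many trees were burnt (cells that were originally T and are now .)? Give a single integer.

Answer: 21

Derivation:
Step 1: +3 fires, +1 burnt (F count now 3)
Step 2: +4 fires, +3 burnt (F count now 4)
Step 3: +4 fires, +4 burnt (F count now 4)
Step 4: +2 fires, +4 burnt (F count now 2)
Step 5: +2 fires, +2 burnt (F count now 2)
Step 6: +2 fires, +2 burnt (F count now 2)
Step 7: +2 fires, +2 burnt (F count now 2)
Step 8: +1 fires, +2 burnt (F count now 1)
Step 9: +1 fires, +1 burnt (F count now 1)
Step 10: +0 fires, +1 burnt (F count now 0)
Fire out after step 10
Initially T: 22, now '.': 29
Total burnt (originally-T cells now '.'): 21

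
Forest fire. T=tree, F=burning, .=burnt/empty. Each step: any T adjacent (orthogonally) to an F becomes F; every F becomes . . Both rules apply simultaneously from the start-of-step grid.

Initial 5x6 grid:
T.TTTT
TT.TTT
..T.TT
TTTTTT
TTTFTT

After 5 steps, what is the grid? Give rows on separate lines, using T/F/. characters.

Step 1: 3 trees catch fire, 1 burn out
  T.TTTT
  TT.TTT
  ..T.TT
  TTTFTT
  TTF.FT
Step 2: 4 trees catch fire, 3 burn out
  T.TTTT
  TT.TTT
  ..T.TT
  TTF.FT
  TF...F
Step 3: 5 trees catch fire, 4 burn out
  T.TTTT
  TT.TTT
  ..F.FT
  TF...F
  F.....
Step 4: 3 trees catch fire, 5 burn out
  T.TTTT
  TT.TFT
  .....F
  F.....
  ......
Step 5: 3 trees catch fire, 3 burn out
  T.TTFT
  TT.F.F
  ......
  ......
  ......

T.TTFT
TT.F.F
......
......
......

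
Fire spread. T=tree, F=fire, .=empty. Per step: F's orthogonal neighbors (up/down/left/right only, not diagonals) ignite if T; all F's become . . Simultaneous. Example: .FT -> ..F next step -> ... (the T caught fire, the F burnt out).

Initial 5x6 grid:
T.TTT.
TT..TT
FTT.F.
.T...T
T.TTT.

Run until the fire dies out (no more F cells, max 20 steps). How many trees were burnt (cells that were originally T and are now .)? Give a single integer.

Step 1: +3 fires, +2 burnt (F count now 3)
Step 2: +6 fires, +3 burnt (F count now 6)
Step 3: +1 fires, +6 burnt (F count now 1)
Step 4: +1 fires, +1 burnt (F count now 1)
Step 5: +0 fires, +1 burnt (F count now 0)
Fire out after step 5
Initially T: 16, now '.': 25
Total burnt (originally-T cells now '.'): 11

Answer: 11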